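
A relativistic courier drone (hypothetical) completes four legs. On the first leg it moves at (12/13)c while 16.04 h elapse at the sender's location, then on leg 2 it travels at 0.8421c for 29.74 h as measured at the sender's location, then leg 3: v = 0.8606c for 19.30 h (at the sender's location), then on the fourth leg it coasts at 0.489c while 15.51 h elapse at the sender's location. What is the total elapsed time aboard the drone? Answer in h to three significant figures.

Leg 1: γ = 1/√(1 − (12/13)²) = 13/5 = 2.600; τ_1 = 16.04/2.600 = 6.169 h.
Leg 2: γ = 1/√(1 − 0.8421²) = 1/√0.2909 = 1.854; τ_2 = 29.74/1.854 = 16.04 h.
Leg 3: γ = 1/√(1 − 0.8606²) = 1/√0.2594 = 1.964; τ_3 = 19.30/1.964 = 9.829 h.
Leg 4: γ = 1/√(1 − 0.489²) = 1/√0.7609 = 1.146; τ_4 = 15.51/1.146 = 13.53 h.
Total: 6.169 + 16.04 + 9.829 + 13.53 h.

τ = 45.6 h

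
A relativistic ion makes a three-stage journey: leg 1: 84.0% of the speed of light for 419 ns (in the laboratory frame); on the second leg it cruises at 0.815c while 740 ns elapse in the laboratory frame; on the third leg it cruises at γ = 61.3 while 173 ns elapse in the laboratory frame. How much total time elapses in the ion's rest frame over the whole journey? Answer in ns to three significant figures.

τ = 659 ns

Leg 1: β = 0.840; γ = 1/√(1 − 0.840²) = 1/√0.2944 = 1.843; τ_1 = 419/1.843 = 227.3 ns.
Leg 2: γ = 1/√(1 − 0.815²) = 1/√0.3358 = 1.726; τ_2 = 740/1.726 = 428.8 ns.
Leg 3: γ = 61.3; τ_3 = 173/61.30 = 2.822 ns.
Total: 227.3 + 428.8 + 2.822 ns.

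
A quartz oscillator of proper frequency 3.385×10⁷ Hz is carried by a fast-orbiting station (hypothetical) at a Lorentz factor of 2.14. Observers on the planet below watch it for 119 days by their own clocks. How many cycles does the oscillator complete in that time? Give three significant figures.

N = 1.63×10¹⁴

γ = 2.14
During 119 days of lab time, the oscillator's proper time advances by τ = Δt/γ = 119/2.140 = 55.61 days = 4.804×10⁶ s.
N = f × τ = 3.385×10⁷ × 4.804×10⁶ = 1.626×10¹⁴.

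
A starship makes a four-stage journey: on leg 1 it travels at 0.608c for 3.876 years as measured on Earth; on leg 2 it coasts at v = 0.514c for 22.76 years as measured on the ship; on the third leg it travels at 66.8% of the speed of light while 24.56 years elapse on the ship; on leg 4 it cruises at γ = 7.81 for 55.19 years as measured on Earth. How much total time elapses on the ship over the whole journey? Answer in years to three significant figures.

τ = 57.5 years

Leg 1: γ = 1/√(1 − 0.608²) = 1/√0.6303 = 1.260; τ_1 = 3.876/1.260 = 3.077 years.
Leg 2: 22.76 years is already measured on the ship.
Leg 3: 24.56 years is already measured on the ship.
Leg 4: γ = 7.81; τ_4 = 55.19/7.810 = 7.067 years.
Total: 3.077 + 22.76 + 24.56 + 7.067 years.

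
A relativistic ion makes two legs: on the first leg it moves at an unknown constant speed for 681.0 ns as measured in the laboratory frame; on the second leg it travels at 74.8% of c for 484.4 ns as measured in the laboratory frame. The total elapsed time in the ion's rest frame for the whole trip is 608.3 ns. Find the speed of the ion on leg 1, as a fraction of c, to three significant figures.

Leg 1: speed unknown; τ_1 = 681.0/γ_1.
Leg 2: β = 0.748; γ = 1/√(1 − 0.748²) = 1/√0.4405 = 1.507; τ_2 = 484.4/1.507 = 321.5 ns.
Total proper time: τ_1 + 321.5 = 608.3, so τ_1 = 608.3 − 321.5 = 286.8 ns.
γ_1 = 681.0/286.8 = 2.374; β = √(1 − 1/γ²) = √0.8226.

β = 0.907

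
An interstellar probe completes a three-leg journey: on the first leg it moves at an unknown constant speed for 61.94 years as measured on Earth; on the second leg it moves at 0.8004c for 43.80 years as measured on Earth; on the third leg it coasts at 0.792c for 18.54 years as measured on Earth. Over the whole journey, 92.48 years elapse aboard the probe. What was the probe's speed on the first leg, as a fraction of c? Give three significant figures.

β = 0.463

Leg 1: speed unknown; τ_1 = 61.94/γ_1.
Leg 2: γ = 1/√(1 − 0.8004²) = 1/√0.3594 = 1.668; τ_2 = 43.80/1.668 = 26.26 years.
Leg 3: γ = 1/√(1 − 0.792²) = 1/√0.3727 = 1.638; τ_3 = 18.54/1.638 = 11.32 years.
Total proper time: τ_1 + 26.26 + 11.32 = 92.48, so τ_1 = 92.48 − 37.58 = 54.90 years.
γ_1 = 61.94/54.90 = 1.128; β = √(1 − 1/γ²) = √0.2143.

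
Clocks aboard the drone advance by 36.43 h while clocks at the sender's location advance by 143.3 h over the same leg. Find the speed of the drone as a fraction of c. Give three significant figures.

The proper time is measured aboard the drone (both events occur at the drone's location); Δt is measured at the sender's location. γ = Δt/τ = 143.3/36.43 = 3.934.
β = √(1 − 1/γ²) = √(1 − 0.06463) = √0.9354

v = 0.967c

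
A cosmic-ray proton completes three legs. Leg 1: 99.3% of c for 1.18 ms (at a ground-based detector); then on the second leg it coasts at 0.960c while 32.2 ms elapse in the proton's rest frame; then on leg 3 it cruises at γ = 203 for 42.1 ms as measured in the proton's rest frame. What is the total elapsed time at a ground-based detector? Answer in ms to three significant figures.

Leg 1: 1.18 ms is already measured at a ground-based detector.
Leg 2: γ = 1/√(1 − 0.960²) = 25/7 ≈ 3.571; Δt_2 = 3.571 × 32.2 = 115.0 ms.
Leg 3: γ = 203; Δt_3 = 203.0 × 42.1 = 8546 ms.
Total: 1.180 + 115.0 + 8546 ms.

Δt = 8660 ms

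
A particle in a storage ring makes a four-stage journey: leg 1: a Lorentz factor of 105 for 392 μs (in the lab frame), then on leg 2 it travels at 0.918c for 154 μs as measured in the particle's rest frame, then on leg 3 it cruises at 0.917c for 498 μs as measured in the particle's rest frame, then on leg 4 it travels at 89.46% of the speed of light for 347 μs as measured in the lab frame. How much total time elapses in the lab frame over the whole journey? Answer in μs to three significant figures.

Δt = 2380 μs

Leg 1: 392 μs is already measured in the lab frame.
Leg 2: γ = 1/√(1 − 0.918²) = 1/√0.1573 = 2.522; Δt_2 = 2.522 × 154 = 388.3 μs.
Leg 3: γ = 1/√(1 − 0.917²) = 1/√0.1591 = 2.507; Δt_3 = 2.507 × 498 = 1248 μs.
Leg 4: 347 μs is already measured in the lab frame.
Total: 392.0 + 388.3 + 1248 + 347.0 μs.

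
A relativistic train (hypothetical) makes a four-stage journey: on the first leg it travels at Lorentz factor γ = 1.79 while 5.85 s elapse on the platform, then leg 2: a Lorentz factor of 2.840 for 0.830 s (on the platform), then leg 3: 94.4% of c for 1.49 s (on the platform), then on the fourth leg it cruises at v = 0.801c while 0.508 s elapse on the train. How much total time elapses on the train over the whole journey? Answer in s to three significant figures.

τ = 4.56 s

Leg 1: γ = 1.79; τ_1 = 5.85/1.790 = 3.268 s.
Leg 2: γ = 2.840; τ_2 = 0.830/2.840 = 0.2923 s.
Leg 3: β = 0.944; γ = 1/√(1 − 0.944²) = 1/√0.1089 = 3.031; τ_3 = 1.49/3.031 = 0.4916 s.
Leg 4: 0.508 s is already measured on the train.
Total: 3.268 + 0.2923 + 0.4916 + 0.5080 s.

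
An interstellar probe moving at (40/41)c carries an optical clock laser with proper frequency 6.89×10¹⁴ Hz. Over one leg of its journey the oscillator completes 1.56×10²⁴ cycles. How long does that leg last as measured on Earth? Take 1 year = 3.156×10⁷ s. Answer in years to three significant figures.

Δt = 327 years

γ = 1/√(1 − (40/41)²) = 41/9 ≈ 4.556
Proper time for N cycles: τ = N/f = 1.56×10²⁴/(6.89×10¹⁴) = 2.264×10⁹ s = 71.74 years.
Lab-frame duration Δt = γτ = 4.556 × 71.74 = 326.8 years.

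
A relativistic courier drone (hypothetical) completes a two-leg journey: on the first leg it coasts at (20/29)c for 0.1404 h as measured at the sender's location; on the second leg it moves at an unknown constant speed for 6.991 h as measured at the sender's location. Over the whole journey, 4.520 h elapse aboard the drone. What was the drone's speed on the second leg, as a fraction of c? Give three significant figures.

Leg 1: γ = 1/√(1 − (20/29)²) = 29/21 ≈ 1.381; τ_1 = 0.1404/1.381 = 0.1017 h.
Leg 2: speed unknown; τ_2 = 6.991/γ_2.
Total proper time: 0.1017 + τ_2 = 4.520, so τ_2 = 4.520 − 0.1017 = 4.418 h.
γ_2 = 6.991/4.418 = 1.582; β = √(1 − 1/γ²) = √0.6006.

β = 0.775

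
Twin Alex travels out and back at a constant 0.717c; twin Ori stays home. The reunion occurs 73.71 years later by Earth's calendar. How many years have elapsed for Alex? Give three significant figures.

γ = 1/√(1 − 0.717²) = 1/√0.4859 = 1.435
Alex's clock measures proper time along the trip: τ = Δt/γ = 73.71/1.435 years.

τ = 51.4 years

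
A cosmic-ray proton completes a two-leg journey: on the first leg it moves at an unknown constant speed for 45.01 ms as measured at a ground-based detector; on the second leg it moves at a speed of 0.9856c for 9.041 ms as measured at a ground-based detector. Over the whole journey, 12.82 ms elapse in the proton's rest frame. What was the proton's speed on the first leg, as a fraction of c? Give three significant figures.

β = 0.968

Leg 1: speed unknown; τ_1 = 45.01/γ_1.
Leg 2: γ = 1/√(1 − 0.9856²) = 1/√0.02859 = 5.914; τ_2 = 9.041/5.914 = 1.529 ms.
Total proper time: τ_1 + 1.529 = 12.82, so τ_1 = 12.82 − 1.529 = 11.29 ms.
γ_1 = 45.01/11.29 = 3.986; β = √(1 − 1/γ²) = √0.9371.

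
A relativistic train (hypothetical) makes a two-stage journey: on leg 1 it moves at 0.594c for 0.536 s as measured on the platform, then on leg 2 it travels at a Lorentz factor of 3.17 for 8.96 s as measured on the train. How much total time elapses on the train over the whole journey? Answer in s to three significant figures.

τ = 9.39 s

Leg 1: γ = 1/√(1 − 0.594²) = 1/√0.6472 = 1.243; τ_1 = 0.536/1.243 = 0.4312 s.
Leg 2: 8.96 s is already measured on the train.
Total: 0.4312 + 8.960 s.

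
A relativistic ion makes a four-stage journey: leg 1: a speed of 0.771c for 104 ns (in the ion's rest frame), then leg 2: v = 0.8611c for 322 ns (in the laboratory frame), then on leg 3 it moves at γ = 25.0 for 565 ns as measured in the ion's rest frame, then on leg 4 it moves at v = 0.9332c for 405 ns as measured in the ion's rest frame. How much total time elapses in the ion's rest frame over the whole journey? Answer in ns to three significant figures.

Leg 1: 104 ns is already measured in the ion's rest frame.
Leg 2: γ = 1/√(1 − 0.8611²) = 1/√0.2585 = 1.967; τ_2 = 322/1.967 = 163.7 ns.
Leg 3: 565 ns is already measured in the ion's rest frame.
Leg 4: 405 ns is already measured in the ion's rest frame.
Total: 104.0 + 163.7 + 565.0 + 405.0 ns.

τ = 1240 ns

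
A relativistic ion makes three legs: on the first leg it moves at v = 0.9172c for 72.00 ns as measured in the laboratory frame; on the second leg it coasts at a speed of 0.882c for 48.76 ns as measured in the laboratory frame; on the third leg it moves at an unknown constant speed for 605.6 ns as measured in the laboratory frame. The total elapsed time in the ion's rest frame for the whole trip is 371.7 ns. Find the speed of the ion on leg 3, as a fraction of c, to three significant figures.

Leg 1: γ = 1/√(1 − 0.9172²) = 1/√0.1587 = 2.510; τ_1 = 72.00/2.510 = 28.69 ns.
Leg 2: γ = 1/√(1 − 0.882²) = 1/√0.2221 = 2.122; τ_2 = 48.76/2.122 = 22.98 ns.
Leg 3: speed unknown; τ_3 = 605.6/γ_3.
Total proper time: 28.69 + 22.98 + τ_3 = 371.7, so τ_3 = 371.7 − 51.66 = 320.0 ns.
γ_3 = 605.6/320.0 = 1.892; β = √(1 − 1/γ²) = √0.7207.

β = 0.849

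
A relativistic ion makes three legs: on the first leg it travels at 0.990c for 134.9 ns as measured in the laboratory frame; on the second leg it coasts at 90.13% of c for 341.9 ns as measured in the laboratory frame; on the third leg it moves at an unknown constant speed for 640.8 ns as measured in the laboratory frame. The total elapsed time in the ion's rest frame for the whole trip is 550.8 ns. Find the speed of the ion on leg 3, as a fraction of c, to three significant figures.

Leg 1: γ = 1/√(1 − 0.990²) = 1/√0.01990 = 7.089; τ_1 = 134.9/7.089 = 19.03 ns.
Leg 2: β = 0.9013; γ = 1/√(1 − 0.9013²) = 1/√0.1877 = 2.308; τ_2 = 341.9/2.308 = 148.1 ns.
Leg 3: speed unknown; τ_3 = 640.8/γ_3.
Total proper time: 19.03 + 148.1 + τ_3 = 550.8, so τ_3 = 550.8 − 167.1 = 383.7 ns.
γ_3 = 640.8/383.7 = 1.670; β = √(1 − 1/γ²) = √0.6415.

β = 0.801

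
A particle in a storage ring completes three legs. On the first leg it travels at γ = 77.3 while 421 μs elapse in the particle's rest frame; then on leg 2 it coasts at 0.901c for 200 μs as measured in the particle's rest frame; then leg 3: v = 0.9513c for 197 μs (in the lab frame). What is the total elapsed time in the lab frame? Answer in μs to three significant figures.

Leg 1: γ = 77.3; Δt_1 = 77.30 × 421 = 3.254×10⁴ μs.
Leg 2: γ = 1/√(1 − 0.901²) = 1/√0.1882 = 2.305; Δt_2 = 2.305 × 200 = 461.0 μs.
Leg 3: 197 μs is already measured in the lab frame.
Total: 3.254×10⁴ + 461.0 + 197.0 μs.

Δt = 3.32×10⁴ μs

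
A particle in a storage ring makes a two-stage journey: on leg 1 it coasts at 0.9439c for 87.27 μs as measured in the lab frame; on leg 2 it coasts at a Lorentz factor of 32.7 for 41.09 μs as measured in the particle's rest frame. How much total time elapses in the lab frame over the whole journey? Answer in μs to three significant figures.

Δt = 1430 μs

Leg 1: 87.27 μs is already measured in the lab frame.
Leg 2: γ = 32.7; Δt_2 = 32.70 × 41.09 = 1344 μs.
Total: 87.27 + 1344 μs.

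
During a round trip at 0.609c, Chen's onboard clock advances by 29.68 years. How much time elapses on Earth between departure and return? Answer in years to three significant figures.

γ = 1/√(1 − 0.609²) = 1/√0.6291 = 1.261
Earth-frame duration is the dilated interval: Δt = γτ = 1.261 × 29.68 years.

Δt = 37.4 years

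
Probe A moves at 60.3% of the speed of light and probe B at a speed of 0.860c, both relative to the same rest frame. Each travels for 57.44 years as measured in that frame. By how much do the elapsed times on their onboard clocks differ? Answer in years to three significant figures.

|τ_A − τ_B| = 16.5 years

A: β = 0.603; γ = 1/√(1 − 0.603²) = 1/√0.6364 = 1.254; τ_A = 57.44/1.254 = 45.82 years.
B: γ = 1/√(1 − 0.860²) = 1/√0.2604 = 1.960; τ_B = 57.44/1.960 = 29.31 years.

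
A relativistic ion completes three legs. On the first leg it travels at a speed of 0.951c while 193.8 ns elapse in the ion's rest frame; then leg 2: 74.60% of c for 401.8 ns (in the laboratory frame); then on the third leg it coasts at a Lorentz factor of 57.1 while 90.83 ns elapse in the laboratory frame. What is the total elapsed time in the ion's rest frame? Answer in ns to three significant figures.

Leg 1: 193.8 ns is already measured in the ion's rest frame.
Leg 2: β = 0.7460; γ = 1/√(1 − 0.7460²) = 1/√0.4435 = 1.502; τ_2 = 401.8/1.502 = 267.6 ns.
Leg 3: γ = 57.1; τ_3 = 90.83/57.10 = 1.591 ns.
Total: 193.8 + 267.6 + 1.591 ns.

τ = 463 ns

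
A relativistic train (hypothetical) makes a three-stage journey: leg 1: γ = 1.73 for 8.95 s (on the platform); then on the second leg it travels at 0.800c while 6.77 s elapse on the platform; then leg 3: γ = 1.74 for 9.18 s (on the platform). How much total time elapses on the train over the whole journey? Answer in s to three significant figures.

τ = 14.5 s

Leg 1: γ = 1.73; τ_1 = 8.95/1.730 = 5.173 s.
Leg 2: γ = 1/√(1 − 0.800²) = 5/3 ≈ 1.667; τ_2 = 6.77/1.667 = 4.062 s.
Leg 3: γ = 1.74; τ_3 = 9.18/1.740 = 5.276 s.
Total: 5.173 + 4.062 + 5.276 s.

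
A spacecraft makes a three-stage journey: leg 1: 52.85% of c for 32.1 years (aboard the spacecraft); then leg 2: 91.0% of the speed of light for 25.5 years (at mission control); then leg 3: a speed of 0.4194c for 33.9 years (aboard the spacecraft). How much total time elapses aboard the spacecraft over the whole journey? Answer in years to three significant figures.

τ = 76.6 years

Leg 1: 32.1 years is already measured aboard the spacecraft.
Leg 2: β = 0.910; γ = 1/√(1 − 0.910²) = 1/√0.1719 = 2.412; τ_2 = 25.5/2.412 = 10.57 years.
Leg 3: 33.9 years is already measured aboard the spacecraft.
Total: 32.10 + 10.57 + 33.90 years.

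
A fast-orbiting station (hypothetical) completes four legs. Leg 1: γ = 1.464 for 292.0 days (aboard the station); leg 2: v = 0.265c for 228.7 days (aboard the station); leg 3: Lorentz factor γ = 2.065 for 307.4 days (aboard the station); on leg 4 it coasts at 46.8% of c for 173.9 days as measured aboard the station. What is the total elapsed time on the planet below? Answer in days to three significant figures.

Leg 1: γ = 1.464; Δt_1 = 1.464 × 292.0 = 427.5 days.
Leg 2: γ = 1/√(1 − 0.265²) = 1/√0.9298 = 1.037; Δt_2 = 1.037 × 228.7 = 237.2 days.
Leg 3: γ = 2.065; Δt_3 = 2.065 × 307.4 = 634.8 days.
Leg 4: β = 0.468; γ = 1/√(1 − 0.468²) = 1/√0.7810 = 1.132; Δt_4 = 1.132 × 173.9 = 196.8 days.
Total: 427.5 + 237.2 + 634.8 + 196.8 days.

Δt = 1500 days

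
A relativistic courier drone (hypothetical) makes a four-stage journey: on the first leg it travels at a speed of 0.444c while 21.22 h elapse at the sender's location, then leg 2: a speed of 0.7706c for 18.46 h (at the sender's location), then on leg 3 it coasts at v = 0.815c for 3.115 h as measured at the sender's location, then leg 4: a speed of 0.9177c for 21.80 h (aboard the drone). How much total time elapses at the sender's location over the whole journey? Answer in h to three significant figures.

Leg 1: 21.22 h is already measured at the sender's location.
Leg 2: 18.46 h is already measured at the sender's location.
Leg 3: 3.115 h is already measured at the sender's location.
Leg 4: γ = 1/√(1 − 0.9177²) = 1/√0.1578 = 2.517; Δt_4 = 2.517 × 21.80 = 54.87 h.
Total: 21.22 + 18.46 + 3.115 + 54.87 h.

Δt = 97.7 h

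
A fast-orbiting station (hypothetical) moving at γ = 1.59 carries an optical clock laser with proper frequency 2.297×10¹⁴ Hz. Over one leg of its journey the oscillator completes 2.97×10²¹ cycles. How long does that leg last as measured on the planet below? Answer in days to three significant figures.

Δt = 238 days

γ = 1.59
Proper time for N cycles: τ = N/f = 2.97×10²¹/(2.297×10¹⁴) = 1.293×10⁷ s = 149.7 days.
Lab-frame duration Δt = γτ = 1.590 × 149.7 = 237.9 days.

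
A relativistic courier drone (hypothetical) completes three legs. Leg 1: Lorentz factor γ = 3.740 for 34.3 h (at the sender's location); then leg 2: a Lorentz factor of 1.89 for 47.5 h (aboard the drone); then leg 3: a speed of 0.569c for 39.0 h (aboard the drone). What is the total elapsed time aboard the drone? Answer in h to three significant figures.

Leg 1: γ = 3.740; τ_1 = 34.3/3.740 = 9.171 h.
Leg 2: 47.5 h is already measured aboard the drone.
Leg 3: 39.0 h is already measured aboard the drone.
Total: 9.171 + 47.50 + 39.00 h.

τ = 95.7 h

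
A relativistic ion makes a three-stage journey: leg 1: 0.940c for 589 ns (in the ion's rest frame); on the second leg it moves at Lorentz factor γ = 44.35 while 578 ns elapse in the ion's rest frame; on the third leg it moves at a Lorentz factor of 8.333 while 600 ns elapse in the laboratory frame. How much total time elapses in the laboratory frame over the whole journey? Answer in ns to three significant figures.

Leg 1: γ = 1/√(1 − 0.940²) = 1/√0.1164 = 2.931; Δt_1 = 2.931 × 589 = 1726 ns.
Leg 2: γ = 44.35; Δt_2 = 44.35 × 578 = 2.563×10⁴ ns.
Leg 3: 600 ns is already measured in the laboratory frame.
Total: 1726 + 2.563×10⁴ + 600.0 ns.

Δt = 2.80×10⁴ ns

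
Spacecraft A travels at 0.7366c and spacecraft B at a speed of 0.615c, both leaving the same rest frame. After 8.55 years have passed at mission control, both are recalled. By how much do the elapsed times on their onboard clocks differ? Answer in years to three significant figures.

A: γ = 1/√(1 − 0.7366²) = 1/√0.4574 = 1.479; τ_A = 8.55/1.479 = 5.783 years.
B: γ = 1/√(1 − 0.615²) = 1/√0.6218 = 1.268; τ_B = 8.55/1.268 = 6.742 years.

|τ_A − τ_B| = 0.959 years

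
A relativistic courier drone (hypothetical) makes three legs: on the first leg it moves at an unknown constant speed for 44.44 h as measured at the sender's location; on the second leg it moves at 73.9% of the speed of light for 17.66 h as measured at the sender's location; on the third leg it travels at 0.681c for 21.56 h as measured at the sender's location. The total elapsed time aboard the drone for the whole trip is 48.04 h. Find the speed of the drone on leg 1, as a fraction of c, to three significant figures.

β = 0.889

Leg 1: speed unknown; τ_1 = 44.44/γ_1.
Leg 2: β = 0.739; γ = 1/√(1 − 0.739²) = 1/√0.4539 = 1.484; τ_2 = 17.66/1.484 = 11.90 h.
Leg 3: γ = 1/√(1 − 0.681²) = 1/√0.5362 = 1.366; τ_3 = 21.56/1.366 = 15.79 h.
Total proper time: τ_1 + 11.90 + 15.79 = 48.04, so τ_1 = 48.04 − 27.69 = 20.35 h.
γ_1 = 44.44/20.35 = 2.183; β = √(1 − 1/γ²) = √0.7902.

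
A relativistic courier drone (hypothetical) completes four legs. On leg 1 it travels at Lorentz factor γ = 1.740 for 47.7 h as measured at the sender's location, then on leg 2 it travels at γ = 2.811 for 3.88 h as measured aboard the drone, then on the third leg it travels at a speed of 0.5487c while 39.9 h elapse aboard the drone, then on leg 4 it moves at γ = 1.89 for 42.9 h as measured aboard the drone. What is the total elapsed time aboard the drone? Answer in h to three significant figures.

τ = 114 h

Leg 1: γ = 1.740; τ_1 = 47.7/1.740 = 27.41 h.
Leg 2: 3.88 h is already measured aboard the drone.
Leg 3: 39.9 h is already measured aboard the drone.
Leg 4: 42.9 h is already measured aboard the drone.
Total: 27.41 + 3.880 + 39.90 + 42.90 h.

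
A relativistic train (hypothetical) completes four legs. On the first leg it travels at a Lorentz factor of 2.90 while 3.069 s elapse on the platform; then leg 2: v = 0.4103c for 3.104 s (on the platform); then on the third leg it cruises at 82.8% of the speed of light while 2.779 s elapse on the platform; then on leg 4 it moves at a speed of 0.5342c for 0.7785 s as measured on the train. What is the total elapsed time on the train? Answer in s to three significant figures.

Leg 1: γ = 2.90; τ_1 = 3.069/2.900 = 1.058 s.
Leg 2: γ = 1/√(1 − 0.4103²) = 1/√0.8317 = 1.097; τ_2 = 3.104/1.097 = 2.831 s.
Leg 3: β = 0.828; γ = 1/√(1 − 0.828²) = 1/√0.3144 = 1.783; τ_3 = 2.779/1.783 = 1.558 s.
Leg 4: 0.7785 s is already measured on the train.
Total: 1.058 + 2.831 + 1.558 + 0.7785 s.

τ = 6.23 s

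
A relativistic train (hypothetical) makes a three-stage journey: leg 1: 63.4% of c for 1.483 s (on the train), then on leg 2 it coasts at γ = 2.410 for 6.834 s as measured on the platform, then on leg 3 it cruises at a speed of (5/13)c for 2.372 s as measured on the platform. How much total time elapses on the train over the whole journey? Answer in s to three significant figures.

Leg 1: 1.483 s is already measured on the train.
Leg 2: γ = 2.410; τ_2 = 6.834/2.410 = 2.836 s.
Leg 3: γ = 1/√(1 − (5/13)²) = 13/12 ≈ 1.083; τ_3 = 2.372/1.083 = 2.190 s.
Total: 1.483 + 2.836 + 2.190 s.

τ = 6.51 s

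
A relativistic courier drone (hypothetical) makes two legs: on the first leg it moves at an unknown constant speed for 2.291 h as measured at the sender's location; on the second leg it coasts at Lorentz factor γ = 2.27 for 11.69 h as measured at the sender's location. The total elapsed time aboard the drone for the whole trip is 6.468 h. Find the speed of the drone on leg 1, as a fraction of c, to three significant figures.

Leg 1: speed unknown; τ_1 = 2.291/γ_1.
Leg 2: γ = 2.27; τ_2 = 11.69/2.270 = 5.150 h.
Total proper time: τ_1 + 5.150 = 6.468, so τ_1 = 6.468 − 5.150 = 1.318 h.
γ_1 = 2.291/1.318 = 1.738; β = √(1 − 1/γ²) = √0.6689.

β = 0.818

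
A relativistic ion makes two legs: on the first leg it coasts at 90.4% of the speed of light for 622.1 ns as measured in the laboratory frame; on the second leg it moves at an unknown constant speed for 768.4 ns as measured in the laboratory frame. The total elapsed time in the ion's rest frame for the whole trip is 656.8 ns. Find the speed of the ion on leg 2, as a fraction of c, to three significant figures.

β = 0.861

Leg 1: β = 0.904; γ = 1/√(1 − 0.904²) = 1/√0.1828 = 2.339; τ_1 = 622.1/2.339 = 266.0 ns.
Leg 2: speed unknown; τ_2 = 768.4/γ_2.
Total proper time: 266.0 + τ_2 = 656.8, so τ_2 = 656.8 − 266.0 = 390.8 ns.
γ_2 = 768.4/390.8 = 1.966; β = √(1 − 1/γ²) = √0.7413.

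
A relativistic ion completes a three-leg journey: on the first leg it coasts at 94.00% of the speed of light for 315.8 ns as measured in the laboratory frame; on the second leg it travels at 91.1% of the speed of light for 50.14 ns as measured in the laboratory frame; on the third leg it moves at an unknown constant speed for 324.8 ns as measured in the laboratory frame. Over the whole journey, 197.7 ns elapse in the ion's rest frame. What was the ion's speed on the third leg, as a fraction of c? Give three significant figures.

Leg 1: β = 0.9400; γ = 1/√(1 − 0.9400²) = 1/√0.1164 = 2.931; τ_1 = 315.8/2.931 = 107.7 ns.
Leg 2: β = 0.911; γ = 1/√(1 − 0.911²) = 1/√0.1701 = 2.425; τ_2 = 50.14/2.425 = 20.68 ns.
Leg 3: speed unknown; τ_3 = 324.8/γ_3.
Total proper time: 107.7 + 20.68 + τ_3 = 197.7, so τ_3 = 197.7 − 128.4 = 69.28 ns.
γ_3 = 324.8/69.28 = 4.688; β = √(1 − 1/γ²) = √0.9545.

β = 0.977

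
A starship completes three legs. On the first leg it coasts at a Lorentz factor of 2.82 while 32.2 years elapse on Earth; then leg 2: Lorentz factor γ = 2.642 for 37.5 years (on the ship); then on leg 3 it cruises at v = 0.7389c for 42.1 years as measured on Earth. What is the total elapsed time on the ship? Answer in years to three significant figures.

Leg 1: γ = 2.82; τ_1 = 32.2/2.820 = 11.42 years.
Leg 2: 37.5 years is already measured on the ship.
Leg 3: γ = 1/√(1 − 0.7389²) = 1/√0.4540 = 1.484; τ_3 = 42.1/1.484 = 28.37 years.
Total: 11.42 + 37.50 + 28.37 years.

τ = 77.3 years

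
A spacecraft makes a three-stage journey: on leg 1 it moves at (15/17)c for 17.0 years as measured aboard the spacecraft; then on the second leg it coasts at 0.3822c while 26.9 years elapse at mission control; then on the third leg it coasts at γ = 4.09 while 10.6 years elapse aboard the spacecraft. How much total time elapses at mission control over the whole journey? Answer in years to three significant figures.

Leg 1: γ = 1/√(1 − (15/17)²) = 17/8 = 2.125; Δt_1 = 2.125 × 17.0 = 36.12 years.
Leg 2: 26.9 years is already measured at mission control.
Leg 3: γ = 4.09; Δt_3 = 4.090 × 10.6 = 43.35 years.
Total: 36.12 + 26.90 + 43.35 years.

Δt = 106 years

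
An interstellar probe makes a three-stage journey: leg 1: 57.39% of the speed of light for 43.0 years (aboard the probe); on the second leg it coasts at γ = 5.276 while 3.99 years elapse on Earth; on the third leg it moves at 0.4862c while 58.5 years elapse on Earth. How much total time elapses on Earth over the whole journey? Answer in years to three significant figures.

Δt = 115 years

Leg 1: β = 0.5739; γ = 1/√(1 − 0.5739²) = 1/√0.6706 = 1.221; Δt_1 = 1.221 × 43.0 = 52.51 years.
Leg 2: 3.99 years is already measured on Earth.
Leg 3: 58.5 years is already measured on Earth.
Total: 52.51 + 3.990 + 58.50 years.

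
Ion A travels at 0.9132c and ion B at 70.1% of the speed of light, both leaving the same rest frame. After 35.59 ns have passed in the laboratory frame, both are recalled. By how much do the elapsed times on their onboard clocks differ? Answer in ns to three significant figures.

|τ_A − τ_B| = 10.9 ns

A: γ = 1/√(1 − 0.9132²) = 1/√0.1661 = 2.454; τ_A = 35.59/2.454 = 14.50 ns.
B: β = 0.701; γ = 1/√(1 − 0.701²) = 1/√0.5086 = 1.402; τ_B = 35.59/1.402 = 25.38 ns.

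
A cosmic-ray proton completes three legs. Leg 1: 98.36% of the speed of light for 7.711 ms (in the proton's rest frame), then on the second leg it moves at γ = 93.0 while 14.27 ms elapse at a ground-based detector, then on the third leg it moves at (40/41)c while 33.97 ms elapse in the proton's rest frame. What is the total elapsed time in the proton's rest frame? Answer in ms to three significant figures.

τ = 41.8 ms

Leg 1: 7.711 ms is already measured in the proton's rest frame.
Leg 2: γ = 93.0; τ_2 = 14.27/93.00 = 0.1534 ms.
Leg 3: 33.97 ms is already measured in the proton's rest frame.
Total: 7.711 + 0.1534 + 33.97 ms.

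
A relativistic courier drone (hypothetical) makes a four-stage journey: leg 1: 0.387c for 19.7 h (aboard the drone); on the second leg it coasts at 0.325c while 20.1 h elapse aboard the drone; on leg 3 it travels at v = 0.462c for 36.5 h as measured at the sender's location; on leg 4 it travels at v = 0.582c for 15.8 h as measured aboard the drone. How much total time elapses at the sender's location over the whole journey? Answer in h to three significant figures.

Δt = 98.5 h

Leg 1: γ = 1/√(1 − 0.387²) = 1/√0.8502 = 1.085; Δt_1 = 1.085 × 19.7 = 21.36 h.
Leg 2: γ = 1/√(1 − 0.325²) = 1/√0.8944 = 1.057; Δt_2 = 1.057 × 20.1 = 21.25 h.
Leg 3: 36.5 h is already measured at the sender's location.
Leg 4: γ = 1/√(1 − 0.582²) = 1/√0.6613 = 1.230; Δt_4 = 1.230 × 15.8 = 19.43 h.
Total: 21.36 + 21.25 + 36.50 + 19.43 h.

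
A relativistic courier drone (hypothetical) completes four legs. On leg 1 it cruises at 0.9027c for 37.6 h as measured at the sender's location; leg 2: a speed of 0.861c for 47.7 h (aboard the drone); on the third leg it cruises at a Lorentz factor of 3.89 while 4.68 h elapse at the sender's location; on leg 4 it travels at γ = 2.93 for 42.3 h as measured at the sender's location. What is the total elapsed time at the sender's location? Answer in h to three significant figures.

Δt = 178 h

Leg 1: 37.6 h is already measured at the sender's location.
Leg 2: γ = 1/√(1 − 0.861²) = 1/√0.2587 = 1.966; Δt_2 = 1.966 × 47.7 = 93.79 h.
Leg 3: 4.68 h is already measured at the sender's location.
Leg 4: 42.3 h is already measured at the sender's location.
Total: 37.60 + 93.79 + 4.680 + 42.30 h.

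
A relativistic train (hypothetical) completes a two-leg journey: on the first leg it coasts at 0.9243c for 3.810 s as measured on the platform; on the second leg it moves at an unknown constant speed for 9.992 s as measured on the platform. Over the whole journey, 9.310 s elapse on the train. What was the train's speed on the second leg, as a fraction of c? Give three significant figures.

Leg 1: γ = 1/√(1 − 0.9243²) = 1/√0.1457 = 2.620; τ_1 = 3.810/2.620 = 1.454 s.
Leg 2: speed unknown; τ_2 = 9.992/γ_2.
Total proper time: 1.454 + τ_2 = 9.310, so τ_2 = 9.310 − 1.454 = 7.856 s.
γ_2 = 9.992/7.856 = 1.272; β = √(1 − 1/γ²) = √0.3819.

β = 0.618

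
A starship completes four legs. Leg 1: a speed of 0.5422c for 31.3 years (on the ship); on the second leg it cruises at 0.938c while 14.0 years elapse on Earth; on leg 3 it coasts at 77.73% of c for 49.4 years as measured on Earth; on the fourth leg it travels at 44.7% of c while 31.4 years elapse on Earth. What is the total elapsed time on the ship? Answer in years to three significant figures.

τ = 95.3 years

Leg 1: 31.3 years is already measured on the ship.
Leg 2: γ = 1/√(1 − 0.938²) = 1/√0.1202 = 2.885; τ_2 = 14.0/2.885 = 4.853 years.
Leg 3: β = 0.7773; γ = 1/√(1 − 0.7773²) = 1/√0.3958 = 1.589; τ_3 = 49.4/1.589 = 31.08 years.
Leg 4: β = 0.447; γ = 1/√(1 − 0.447²) = 1/√0.8002 = 1.118; τ_4 = 31.4/1.118 = 28.09 years.
Total: 31.30 + 4.853 + 31.08 + 28.09 years.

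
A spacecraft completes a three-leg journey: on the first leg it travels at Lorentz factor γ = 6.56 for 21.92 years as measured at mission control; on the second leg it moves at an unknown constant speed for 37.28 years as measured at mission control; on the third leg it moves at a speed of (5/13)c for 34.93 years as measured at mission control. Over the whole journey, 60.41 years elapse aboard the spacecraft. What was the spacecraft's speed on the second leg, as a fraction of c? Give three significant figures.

β = 0.746

Leg 1: γ = 6.56; τ_1 = 21.92/6.560 = 3.341 years.
Leg 2: speed unknown; τ_2 = 37.28/γ_2.
Leg 3: γ = 1/√(1 − (5/13)²) = 13/12 ≈ 1.083; τ_3 = 34.93/1.083 = 32.24 years.
Total proper time: 3.341 + τ_2 + 32.24 = 60.41, so τ_2 = 60.41 − 35.58 = 24.83 years.
γ_2 = 37.28/24.83 = 1.502; β = √(1 − 1/γ²) = √0.5566.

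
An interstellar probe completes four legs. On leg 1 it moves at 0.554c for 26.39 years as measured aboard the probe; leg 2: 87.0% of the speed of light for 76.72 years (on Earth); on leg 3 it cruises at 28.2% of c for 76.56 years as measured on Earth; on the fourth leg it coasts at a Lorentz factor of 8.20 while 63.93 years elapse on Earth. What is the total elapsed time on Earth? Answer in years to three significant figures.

Leg 1: γ = 1/√(1 − 0.554²) = 1/√0.6931 = 1.201; Δt_1 = 1.201 × 26.39 = 31.70 years.
Leg 2: 76.72 years is already measured on Earth.
Leg 3: 76.56 years is already measured on Earth.
Leg 4: 63.93 years is already measured on Earth.
Total: 31.70 + 76.72 + 76.56 + 63.93 years.

Δt = 249 years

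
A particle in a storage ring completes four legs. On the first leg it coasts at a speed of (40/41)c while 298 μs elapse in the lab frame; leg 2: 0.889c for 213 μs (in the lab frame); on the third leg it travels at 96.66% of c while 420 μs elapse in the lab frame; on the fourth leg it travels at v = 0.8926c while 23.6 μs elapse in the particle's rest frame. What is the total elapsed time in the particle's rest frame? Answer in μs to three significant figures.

Leg 1: γ = 1/√(1 − (40/41)²) = 41/9 ≈ 4.556; τ_1 = 298/4.556 = 65.41 μs.
Leg 2: γ = 1/√(1 − 0.889²) = 1/√0.2097 = 2.184; τ_2 = 213/2.184 = 97.53 μs.
Leg 3: β = 0.9666; γ = 1/√(1 − 0.9666²) = 1/√0.06568 = 3.902; τ_3 = 420/3.902 = 107.6 μs.
Leg 4: 23.6 μs is already measured in the particle's rest frame.
Total: 65.41 + 97.53 + 107.6 + 23.60 μs.

τ = 294 μs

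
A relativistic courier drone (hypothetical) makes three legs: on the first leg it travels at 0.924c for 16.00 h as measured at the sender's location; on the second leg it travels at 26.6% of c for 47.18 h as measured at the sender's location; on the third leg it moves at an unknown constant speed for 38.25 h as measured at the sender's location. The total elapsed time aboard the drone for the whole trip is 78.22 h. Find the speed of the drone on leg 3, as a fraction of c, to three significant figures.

Leg 1: γ = 1/√(1 − 0.924²) = 1/√0.1462 = 2.615; τ_1 = 16.00/2.615 = 6.118 h.
Leg 2: β = 0.266; γ = 1/√(1 − 0.266²) = 1/√0.9292 = 1.037; τ_2 = 47.18/1.037 = 45.48 h.
Leg 3: speed unknown; τ_3 = 38.25/γ_3.
Total proper time: 6.118 + 45.48 + τ_3 = 78.22, so τ_3 = 78.22 − 51.60 = 26.62 h.
γ_3 = 38.25/26.62 = 1.437; β = √(1 − 1/γ²) = √0.5156.

β = 0.718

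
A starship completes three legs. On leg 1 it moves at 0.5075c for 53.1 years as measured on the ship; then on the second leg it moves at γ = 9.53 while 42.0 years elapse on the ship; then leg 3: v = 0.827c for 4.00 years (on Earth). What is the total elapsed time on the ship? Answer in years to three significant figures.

τ = 97.3 years

Leg 1: 53.1 years is already measured on the ship.
Leg 2: 42.0 years is already measured on the ship.
Leg 3: γ = 1/√(1 − 0.827²) = 1/√0.3161 = 1.779; τ_3 = 4.00/1.779 = 2.249 years.
Total: 53.10 + 42.00 + 2.249 years.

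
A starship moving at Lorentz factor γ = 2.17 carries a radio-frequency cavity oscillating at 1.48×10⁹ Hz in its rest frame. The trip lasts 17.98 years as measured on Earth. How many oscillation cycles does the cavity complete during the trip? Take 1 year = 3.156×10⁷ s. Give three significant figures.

N = 3.87×10¹⁷

γ = 2.17
The oscillator's own cycle count is N = f × τ where τ is the proper time on the ship. τ = Δt/γ = 17.98/2.170 = 8.286 years = 2.615×10⁸ s.
N = 1.48×10⁹ × 2.615×10⁸ = 3.870×10¹⁷.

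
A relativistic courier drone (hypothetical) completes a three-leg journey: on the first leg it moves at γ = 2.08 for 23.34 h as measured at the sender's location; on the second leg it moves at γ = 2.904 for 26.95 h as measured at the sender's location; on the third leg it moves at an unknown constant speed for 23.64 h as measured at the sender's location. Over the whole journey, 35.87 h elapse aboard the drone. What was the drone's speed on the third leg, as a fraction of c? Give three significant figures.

Leg 1: γ = 2.08; τ_1 = 23.34/2.080 = 11.22 h.
Leg 2: γ = 2.904; τ_2 = 26.95/2.904 = 9.280 h.
Leg 3: speed unknown; τ_3 = 23.64/γ_3.
Total proper time: 11.22 + 9.280 + τ_3 = 35.87, so τ_3 = 35.87 − 20.50 = 15.37 h.
γ_3 = 23.64/15.37 = 1.538; β = √(1 − 1/γ²) = √0.5774.

β = 0.760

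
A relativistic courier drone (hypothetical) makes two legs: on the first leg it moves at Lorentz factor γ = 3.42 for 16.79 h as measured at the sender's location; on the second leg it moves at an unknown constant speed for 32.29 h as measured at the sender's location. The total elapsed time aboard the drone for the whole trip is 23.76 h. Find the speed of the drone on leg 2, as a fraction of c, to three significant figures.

Leg 1: γ = 3.42; τ_1 = 16.79/3.420 = 4.909 h.
Leg 2: speed unknown; τ_2 = 32.29/γ_2.
Total proper time: 4.909 + τ_2 = 23.76, so τ_2 = 23.76 − 4.909 = 18.85 h.
γ_2 = 32.29/18.85 = 1.713; β = √(1 − 1/γ²) = √0.6592.

β = 0.812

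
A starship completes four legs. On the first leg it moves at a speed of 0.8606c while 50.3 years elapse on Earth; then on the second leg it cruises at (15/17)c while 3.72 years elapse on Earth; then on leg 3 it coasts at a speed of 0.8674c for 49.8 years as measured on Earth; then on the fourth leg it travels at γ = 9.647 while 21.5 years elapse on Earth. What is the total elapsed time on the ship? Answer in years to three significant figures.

Leg 1: γ = 1/√(1 − 0.8606²) = 1/√0.2594 = 1.964; τ_1 = 50.3/1.964 = 25.62 years.
Leg 2: γ = 1/√(1 − (15/17)²) = 17/8 = 2.125; τ_2 = 3.72/2.125 = 1.751 years.
Leg 3: γ = 1/√(1 − 0.8674²) = 1/√0.2476 = 2.010; τ_3 = 49.8/2.010 = 24.78 years.
Leg 4: γ = 9.647; τ_4 = 21.5/9.647 = 2.229 years.
Total: 25.62 + 1.751 + 24.78 + 2.229 years.

τ = 54.4 years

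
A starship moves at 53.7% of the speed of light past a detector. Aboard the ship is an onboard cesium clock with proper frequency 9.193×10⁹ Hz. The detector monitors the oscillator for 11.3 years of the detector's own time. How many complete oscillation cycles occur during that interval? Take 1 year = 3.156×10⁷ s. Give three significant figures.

β = 0.537; γ = 1/√(1 − 0.537²) = 1/√0.7116 = 1.185
During 11.3 years of lab time, the oscillator's proper time advances by τ = Δt/γ = 11.3/1.185 = 9.532 years = 3.008×10⁸ s.
N = f × τ = 9.193×10⁹ × 3.008×10⁸ = 2.766×10¹⁸.

N = 2.77×10¹⁸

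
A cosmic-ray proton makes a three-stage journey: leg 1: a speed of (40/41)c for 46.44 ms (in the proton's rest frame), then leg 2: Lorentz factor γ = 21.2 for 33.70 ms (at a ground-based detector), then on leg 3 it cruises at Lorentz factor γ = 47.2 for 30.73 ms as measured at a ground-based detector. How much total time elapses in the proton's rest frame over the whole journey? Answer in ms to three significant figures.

τ = 48.7 ms

Leg 1: 46.44 ms is already measured in the proton's rest frame.
Leg 2: γ = 21.2; τ_2 = 33.70/21.20 = 1.590 ms.
Leg 3: γ = 47.2; τ_3 = 30.73/47.20 = 0.6511 ms.
Total: 46.44 + 1.590 + 0.6511 ms.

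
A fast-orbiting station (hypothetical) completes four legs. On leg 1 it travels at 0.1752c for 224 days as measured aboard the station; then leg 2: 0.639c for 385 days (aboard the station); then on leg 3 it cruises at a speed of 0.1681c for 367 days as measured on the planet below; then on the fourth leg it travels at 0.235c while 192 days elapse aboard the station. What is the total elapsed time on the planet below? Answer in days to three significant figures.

Δt = 1290 days

Leg 1: γ = 1/√(1 − 0.1752²) = 1/√0.9693 = 1.016; Δt_1 = 1.016 × 224 = 227.5 days.
Leg 2: γ = 1/√(1 − 0.639²) = 1/√0.5917 = 1.300; Δt_2 = 1.300 × 385 = 500.5 days.
Leg 3: 367 days is already measured on the planet below.
Leg 4: γ = 1/√(1 − 0.235²) = 1/√0.9448 = 1.029; Δt_4 = 1.029 × 192 = 197.5 days.
Total: 227.5 + 500.5 + 367.0 + 197.5 days.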